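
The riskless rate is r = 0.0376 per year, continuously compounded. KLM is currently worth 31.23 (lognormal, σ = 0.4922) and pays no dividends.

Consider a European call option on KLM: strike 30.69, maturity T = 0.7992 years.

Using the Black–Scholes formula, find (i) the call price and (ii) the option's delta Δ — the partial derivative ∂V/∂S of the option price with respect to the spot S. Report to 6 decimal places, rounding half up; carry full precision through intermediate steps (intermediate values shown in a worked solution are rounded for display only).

price = 6.066796
Δ = 0.628522

σ√T = 0.4922·√0.7992 = 0.440017
d₁ = (ln(S/K) + (r+σ²/2)T) / (σ√T) = (ln(31.23/30.69) + (0.0376+0.4922²/2)·0.7992) / 0.440017 = (0.017442 + 0.126857) / 0.440017 = 0.327941
d₂ = d₁ − σ√T = 0.327941 − 0.440017 = -0.112076
e^{−rT} = 0.970397
N(d₁) = 0.628522,  N(d₂) = 0.455382
Call price V = S·N(d₁) − K·e^{−rT}·N(d₂) = 19.628740 − 13.561944 = 6.066796
Δ = N(d₁) = 0.628522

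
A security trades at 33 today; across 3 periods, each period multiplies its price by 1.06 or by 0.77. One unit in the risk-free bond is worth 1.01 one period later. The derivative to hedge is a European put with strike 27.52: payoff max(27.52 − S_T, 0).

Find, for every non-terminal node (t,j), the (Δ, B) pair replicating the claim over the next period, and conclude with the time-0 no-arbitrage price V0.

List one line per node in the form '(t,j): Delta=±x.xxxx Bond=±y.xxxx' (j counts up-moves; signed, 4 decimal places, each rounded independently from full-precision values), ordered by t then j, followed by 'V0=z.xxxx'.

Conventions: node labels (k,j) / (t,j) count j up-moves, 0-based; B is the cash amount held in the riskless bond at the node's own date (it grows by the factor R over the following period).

The replicating-portfolio and risk-neutral prices coincide; use p* = (1.01−0.77)/(1.06−0.77) = 0.8276 for the latter.
At maturity the claim pays: V(3,0)=12.4544, V(3,1)=6.7804, V(3,2)=0.0000, V(3,3)=0.0000
  t=2,j=0: stock 19.5657 → up 20.7396 (V=6.7804), down 15.0656 (V=12.4544). Price 7.6818; hedge Δ=-1.0000, bond B=27.2475.
  t=2,j=1: stock 26.9346 → up 28.5507 (V=0.0000), down 20.7396 (V=6.7804). Price 1.1575; hedge Δ=-0.8680, bond B=24.5380.
  t=2,j=2: stock 37.0788 → up 39.3035 (V=0.0000), down 28.5507 (V=0.0000). Price 0.0000; hedge Δ=0.0000, bond B=0.0000.
  t=1,j=0: stock 25.4100 → up 26.9346 (V=1.1575), down 19.5657 (V=7.6818). Price 2.2597; hedge Δ=-0.8854, bond B=24.7576.
  t=1,j=1: stock 34.9800 → up 37.0788 (V=0.0000), down 26.9346 (V=1.1575). Price 0.1976; hedge Δ=-0.1141, bond B=4.1888.
  t=0,j=0: stock 33.0000 → up 34.9800 (V=0.1976), down 25.4100 (V=2.2597). Price 0.5477; hedge Δ=-0.2155, bond B=7.6586.
Check: Δ(0,0)·S0 + B(0,0) = 0.5477 = V0.

(0,0): Delta=-0.2155 Bond=7.6586
(1,0): Delta=-0.8854 Bond=24.7576
(1,1): Delta=-0.1141 Bond=4.1888
(2,0): Delta=-1.0000 Bond=27.2475
(2,1): Delta=-0.8680 Bond=24.5380
(2,2): Delta=0.0000 Bond=0.0000
V0=0.5477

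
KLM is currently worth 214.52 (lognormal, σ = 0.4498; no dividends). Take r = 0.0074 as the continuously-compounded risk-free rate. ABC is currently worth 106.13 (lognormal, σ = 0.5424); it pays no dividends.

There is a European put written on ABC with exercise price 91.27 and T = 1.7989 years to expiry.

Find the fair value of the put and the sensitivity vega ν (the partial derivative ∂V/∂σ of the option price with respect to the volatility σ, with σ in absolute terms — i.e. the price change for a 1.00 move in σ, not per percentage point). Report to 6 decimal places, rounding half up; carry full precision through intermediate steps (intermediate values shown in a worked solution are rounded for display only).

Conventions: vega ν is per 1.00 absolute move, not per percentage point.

price = 20.494615
ν = 47.733065

σ√T = 0.5424·√1.7989 = 0.727484
d₁ = (ln(S/K) + (r+σ²/2)T) / (σ√T) = (ln(106.13/91.27) + (0.0074+0.5424²/2)·1.7989) / 0.727484 = (0.150843 + 0.277928) / 0.727484 = 0.589389
d₂ = d₁ − σ√T = 0.589389 − 0.727484 = -0.138095
e^{−rT} = 0.986776
N(−d₁) = 0.277800,  N(−d₂) = 0.554917
Put price V = K·e^{−rT}·N(−d₂) − S·N(−d₁) = 49.977556 − 29.482941 = 20.494615
φ(d₁) = (1/√(2π))·e^{−d₁²/2} = 0.335334
ν = S·φ(d₁)·√T = 47.733065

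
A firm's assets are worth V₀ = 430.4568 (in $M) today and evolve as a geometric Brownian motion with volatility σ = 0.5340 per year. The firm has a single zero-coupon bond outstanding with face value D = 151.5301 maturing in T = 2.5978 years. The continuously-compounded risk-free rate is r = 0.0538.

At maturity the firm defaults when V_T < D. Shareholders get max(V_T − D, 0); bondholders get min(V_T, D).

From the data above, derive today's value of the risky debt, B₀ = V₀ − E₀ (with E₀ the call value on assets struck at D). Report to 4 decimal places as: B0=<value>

B0=124.3325

Apply the equity-as-call identities (strike 151.5301, horizon 2.5978 years):
d₁ = [ln(V₀/D) + (r + σ²/2)T] / (σ√T)
   = [ln(430.4568/151.5301) + (0.0538 + 0.5·0.5340²)·2.5978] / (0.5340·√2.5978)
   = [1.044063 + 0.510151] / 0.860685 = 1.805787
d₂ = d₁ − σ√T = 1.805787 − 0.860685 = 0.945102
N(d₁) = 0.964524,  N(d₂) = 0.827697,  e^(−rT) = 0.869565
E₀ = V₀·N(d₁) − D·e^(−rT)·N(d₂)
   = 430.4568·0.964524 − 151.5301·0.869565·0.827697 = 306.124262
B₀ = V₀ − E₀ = 430.4568 − 306.124262 = 124.332538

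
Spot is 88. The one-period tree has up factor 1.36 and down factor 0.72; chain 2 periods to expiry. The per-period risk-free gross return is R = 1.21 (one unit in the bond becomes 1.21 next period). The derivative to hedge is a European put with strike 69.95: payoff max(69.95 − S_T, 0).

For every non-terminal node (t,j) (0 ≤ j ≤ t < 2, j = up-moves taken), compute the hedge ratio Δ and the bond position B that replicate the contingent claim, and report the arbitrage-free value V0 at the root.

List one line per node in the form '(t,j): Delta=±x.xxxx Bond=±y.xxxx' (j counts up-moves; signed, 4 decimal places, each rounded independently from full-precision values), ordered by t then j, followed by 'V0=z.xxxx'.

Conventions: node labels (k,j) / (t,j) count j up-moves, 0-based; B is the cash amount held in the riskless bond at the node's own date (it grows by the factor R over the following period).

Risk-neutral probability p* = (R−d)/(u−d) = (1.21−0.72)/(1.36−0.72) = 0.7656.
Terminal payoffs: V(2,0)=24.3308, V(2,1)=0.0000, V(2,2)=0.0000
(1,0): S=63.3600. Δ = (V_up−V_dn)/(S_up−S_dn) = (0.0000−24.3308)/(86.1696−45.6192) = -0.6000. V = [p*·0.0000 + (1−p*)·24.3308]/1.21 = 4.7128. B = V − Δ·S = 42.7297.
(1,1): S=119.6800. Δ = (V_up−V_dn)/(S_up−S_dn) = (0.0000−0.0000)/(162.7648−86.1696) = 0.0000. V = [p*·0.0000 + (1−p*)·0.0000]/1.21 = 0.0000. B = V − Δ·S = 0.0000.
(0,0): S=88.0000. Δ = (V_up−V_dn)/(S_up−S_dn) = (0.0000−4.7128)/(119.6800−63.3600) = -0.0837. V = [p*·0.0000 + (1−p*)·4.7128]/1.21 = 0.9129. B = V − Δ·S = 8.2767.
Sanity check at the root: Δ(0,0)·S0 + B(0,0) reproduces V0 = 0.9129.

(0,0): Delta=-0.0837 Bond=8.2767
(1,0): Delta=-0.6000 Bond=42.7297
(1,1): Delta=0.0000 Bond=0.0000
V0=0.9129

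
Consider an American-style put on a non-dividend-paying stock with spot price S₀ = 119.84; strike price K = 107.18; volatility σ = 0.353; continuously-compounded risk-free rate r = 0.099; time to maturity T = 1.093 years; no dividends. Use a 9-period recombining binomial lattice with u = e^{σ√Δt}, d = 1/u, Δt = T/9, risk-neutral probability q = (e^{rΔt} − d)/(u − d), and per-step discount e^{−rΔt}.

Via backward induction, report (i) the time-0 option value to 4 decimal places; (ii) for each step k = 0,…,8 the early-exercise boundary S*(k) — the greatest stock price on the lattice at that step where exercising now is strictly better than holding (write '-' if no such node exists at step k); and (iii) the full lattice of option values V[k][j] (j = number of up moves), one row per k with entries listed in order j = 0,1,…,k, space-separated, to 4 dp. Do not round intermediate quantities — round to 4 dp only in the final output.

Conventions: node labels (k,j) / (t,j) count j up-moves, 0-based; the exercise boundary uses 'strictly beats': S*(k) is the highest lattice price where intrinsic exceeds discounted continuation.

price = 7.3120
boundary = - - - - 73.2656 82.8563 73.2656 82.8563 93.7025
tree:
7.3120
11.2664 3.8078
16.8614 6.3299 1.5529
24.3907 10.2580 2.8273 0.4048
33.9144 16.1095 5.0596 0.8188 0.0296
42.3950 24.3237 8.8520 1.6535 0.0622 0.0000
49.8939 33.9144 15.0123 3.3337 0.1306 0.0000 0.0000
56.5248 42.3950 24.3237 6.7095 0.2744 0.0000 0.0000 0.0000
62.3882 49.8939 33.9144 13.4775 0.5766 0.0000 0.0000 0.0000 0.0000
67.5729 56.5248 42.3950 24.3237 1.2116 0.0000 0.0000 0.0000 0.0000 0.0000

Δt=0.12144  u=1.13090  d=0.88425  q=0.51832  discount=0.98805
step 9 (expiry): payoffs max(K−S,0) = 67.5729 56.5248 42.3950 24.3237 1.2116 0.0000 0.0000 0.0000 0.0000 0.0000
step 8: (k=8,j=0): S=44.7918, K−S=62.3882, hold=61.1073 ⇒ V=62.3882 exercise | (k=8,j=1): S=57.2861, K−S=49.8939, hold=48.6130 ⇒ V=49.8939 exercise | (k=8,j=2): S=73.2656, K−S=33.9144, hold=32.6335 ⇒ V=33.9144 exercise | (k=8,j=3): S=93.7025, K−S=13.4775, hold=12.1966 ⇒ V=13.4775 exercise | (k=8,j=4): S=119.8400, K−S=0.0000, hold=0.5766 ⇒ V=0.5766 continue | (k=8,j=5): S=153.2684, K−S=0.0000, hold=0.0000 ⇒ V=0.0000 continue | (k=8,j=6): S=196.0214, K−S=0.0000, hold=0.0000 ⇒ V=0.0000 continue | (k=8,j=7): S=250.6999, K−S=0.0000, hold=0.0000 ⇒ V=0.0000 continue | (k=8,j=8): S=320.6307, K−S=0.0000, hold=0.0000 ⇒ V=0.0000 continue  boundary S*=93.7025
step 7: (k=7,j=0): S=50.6552, K−S=56.5248, hold=55.2439 ⇒ V=56.5248 exercise | (k=7,j=1): S=64.7850, K−S=42.3950, hold=41.1140 ⇒ V=42.3950 exercise | (k=7,j=2): S=82.8563, K−S=24.3237, hold=23.0428 ⇒ V=24.3237 exercise | (k=7,j=3): S=105.9684, K−S=1.2116, hold=6.7095 ⇒ V=6.7095 continue | (k=7,j=4): S=135.5274, K−S=0.0000, hold=0.2744 ⇒ V=0.2744 continue | (k=7,j=5): S=173.3317, K−S=0.0000, hold=0.0000 ⇒ V=0.0000 continue | (k=7,j=6): S=221.6812, K−S=0.0000, hold=0.0000 ⇒ V=0.0000 continue | (k=7,j=7): S=283.5174, K−S=0.0000, hold=0.0000 ⇒ V=0.0000 continue  boundary S*=82.8563
step 6: (k=6,j=0): S=57.2861, K−S=49.8939, hold=48.6130 ⇒ V=49.8939 exercise | (k=6,j=1): S=73.2656, K−S=33.9144, hold=32.6335 ⇒ V=33.9144 exercise | (k=6,j=2): S=93.7025, K−S=13.4775, hold=15.0123 ⇒ V=15.0123 continue | (k=6,j=3): S=119.8400, K−S=0.0000, hold=3.3337 ⇒ V=3.3337 continue | (k=6,j=4): S=153.2684, K−S=0.0000, hold=0.1306 ⇒ V=0.1306 continue | (k=6,j=5): S=196.0214, K−S=0.0000, hold=0.0000 ⇒ V=0.0000 continue | (k=6,j=6): S=250.6999, K−S=0.0000, hold=0.0000 ⇒ V=0.0000 continue  boundary S*=73.2656
step 5: (k=5,j=0): S=64.7850, K−S=42.3950, hold=41.1140 ⇒ V=42.3950 exercise | (k=5,j=1): S=82.8563, K−S=24.3237, hold=23.8288 ⇒ V=24.3237 exercise | (k=5,j=2): S=105.9684, K−S=1.2116, hold=8.8520 ⇒ V=8.8520 continue | (k=5,j=3): S=135.5274, K−S=0.0000, hold=1.6535 ⇒ V=1.6535 continue | (k=5,j=4): S=173.3317, K−S=0.0000, hold=0.0622 ⇒ V=0.0622 continue | (k=5,j=5): S=221.6812, K−S=0.0000, hold=0.0000 ⇒ V=0.0000 continue  boundary S*=82.8563
step 4: (k=4,j=0): S=73.2656, K−S=33.9144, hold=32.6335 ⇒ V=33.9144 exercise | (k=4,j=1): S=93.7025, K−S=13.4775, hold=16.1095 ⇒ V=16.1095 continue | (k=4,j=2): S=119.8400, K−S=0.0000, hold=5.0596 ⇒ V=5.0596 continue | (k=4,j=3): S=153.2684, K−S=0.0000, hold=0.8188 ⇒ V=0.8188 continue | (k=4,j=4): S=196.0214, K−S=0.0000, hold=0.0296 ⇒ V=0.0296 continue  boundary S*=73.2656
step 3: (k=3,j=0): S=82.8563, K−S=24.3237, hold=24.3907 ⇒ V=24.3907 continue | (k=3,j=1): S=105.9684, K−S=1.2116, hold=10.2580 ⇒ V=10.2580 continue | (k=3,j=2): S=135.5274, K−S=0.0000, hold=2.8273 ⇒ V=2.8273 continue | (k=3,j=3): S=173.3317, K−S=0.0000, hold=0.4048 ⇒ V=0.4048 continue  boundary S*=-
step 2: (k=2,j=0): S=93.7025, K−S=13.4775, hold=16.8614 ⇒ V=16.8614 continue | (k=2,j=1): S=119.8400, K−S=0.0000, hold=6.3299 ⇒ V=6.3299 continue | (k=2,j=2): S=153.2684, K−S=0.0000, hold=1.5529 ⇒ V=1.5529 continue  boundary S*=-
step 1: (k=1,j=0): S=105.9684, K−S=1.2116, hold=11.2664 ⇒ V=11.2664 continue | (k=1,j=1): S=135.5274, K−S=0.0000, hold=3.8078 ⇒ V=3.8078 continue  boundary S*=-
step 0: (k=0,j=0): S=119.8400, K−S=0.0000, hold=7.3120 ⇒ V=7.3120 continue  boundary S*=-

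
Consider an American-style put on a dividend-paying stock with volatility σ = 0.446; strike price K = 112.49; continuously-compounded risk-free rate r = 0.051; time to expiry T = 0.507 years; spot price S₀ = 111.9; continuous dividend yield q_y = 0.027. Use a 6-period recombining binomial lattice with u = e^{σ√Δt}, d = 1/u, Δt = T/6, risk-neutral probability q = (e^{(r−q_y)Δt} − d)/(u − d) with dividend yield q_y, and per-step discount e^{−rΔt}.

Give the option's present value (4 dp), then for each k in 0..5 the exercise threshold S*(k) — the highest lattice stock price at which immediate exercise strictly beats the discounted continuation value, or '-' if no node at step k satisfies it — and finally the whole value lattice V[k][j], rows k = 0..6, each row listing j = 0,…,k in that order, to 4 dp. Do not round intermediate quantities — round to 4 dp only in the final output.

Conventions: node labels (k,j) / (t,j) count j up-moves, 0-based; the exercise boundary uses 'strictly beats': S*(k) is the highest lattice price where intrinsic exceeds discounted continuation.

Δt=0.08450, u=1.13843, d=0.87841, q=0.47544, disc=e^(-rΔt)=0.99570
k=6 terminal: V=max(K-S,0) → 61.0857 45.8692 26.1484 0.5900 0.0000 0.0000 0.0000
k=5: j=0 S=58.5201 intr=53.9699 cont=53.6196 V=53.9699[EX]; j=1 S=75.8429 intr=36.6471 cont=36.3362 V=36.6471[EX]; j=2 S=98.2935 intr=14.1965 cont=13.9367 V=14.1965[EX]; j=3 S=127.3899 intr=0.0000 cont=0.3082 V=0.3082[hold]; j=4 S=165.0993 intr=0.0000 cont=0.0000 V=0.0000[hold]; j=5 S=213.9713 intr=0.0000 cont=0.0000 V=0.0000[hold]  S*(5)=98.2935
k=4: j=0 S=66.6208 intr=45.8692 cont=45.5373 V=45.8692[EX]; j=1 S=86.3416 intr=26.1484 cont=25.8615 V=26.1484[EX]; j=2 S=111.9000 intr=0.5900 cont=7.5607 V=7.5607[hold]; j=3 S=145.0241 intr=0.0000 cont=0.1610 V=0.1610[hold]; j=4 S=187.9535 intr=0.0000 cont=0.0000 V=0.0000[hold]  S*(4)=86.3416
k=3: j=0 S=75.8429 intr=36.6471 cont=36.3362 V=36.6471[EX]; j=1 S=98.2935 intr=14.1965 cont=17.2366 V=17.2366[hold]; j=2 S=127.3899 intr=0.0000 cont=4.0252 V=4.0252[hold]; j=3 S=165.0993 intr=0.0000 cont=0.0841 V=0.0841[hold]  S*(3)=75.8429
k=2: j=0 S=86.3416 intr=26.1484 cont=27.3007 V=27.3007[hold]; j=1 S=111.9000 intr=0.5900 cont=10.9083 V=10.9083[hold]; j=2 S=145.0241 intr=0.0000 cont=2.1422 V=2.1422[hold]  S*(2)=-
k=1: j=0 S=98.2935 intr=14.1965 cont=19.4232 V=19.4232[hold]; j=1 S=127.3899 intr=0.0000 cont=6.7115 V=6.7115[hold]  S*(1)=-
k=0: j=0 S=111.9000 intr=0.5900 cont=13.3220 V=13.3220[hold]  S*(0)=-

price = 13.3220
boundary = - - - 75.8429 86.3416 98.2935
tree:
13.3220
19.4232 6.7115
27.3007 10.9083 2.1422
36.6471 17.2366 4.0252 0.0841
45.8692 26.1484 7.5607 0.1610 0.0000
53.9699 36.6471 14.1965 0.3082 0.0000 0.0000
61.0857 45.8692 26.1484 0.5900 0.0000 0.0000 0.0000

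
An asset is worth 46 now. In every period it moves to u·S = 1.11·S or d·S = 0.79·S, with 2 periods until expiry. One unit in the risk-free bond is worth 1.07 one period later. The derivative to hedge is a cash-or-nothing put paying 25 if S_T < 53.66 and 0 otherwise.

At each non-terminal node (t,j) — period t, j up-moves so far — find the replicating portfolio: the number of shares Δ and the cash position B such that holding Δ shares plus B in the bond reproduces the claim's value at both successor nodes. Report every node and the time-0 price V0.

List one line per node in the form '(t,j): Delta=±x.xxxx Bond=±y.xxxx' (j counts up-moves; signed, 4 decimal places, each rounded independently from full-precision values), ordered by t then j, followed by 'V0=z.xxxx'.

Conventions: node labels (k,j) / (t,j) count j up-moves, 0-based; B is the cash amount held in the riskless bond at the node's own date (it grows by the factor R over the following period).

(0,0): Delta=-1.3889 Bond=69.0051
(1,0): Delta=0.0000 Bond=23.3645
(1,1): Delta=-1.5301 Bond=81.0456
V0=5.1178

Arbitrage-free pricing uses the up-move probability p* = (R−d)/(u−d) = 0.8750, discounting each step at R = 1.07.
Expiry values: V(2,0)=25.0000, V(2,1)=25.0000, V(2,2)=0.0000
Node (1,0) S=36.3400: V=(p*·25.0000+(1−p*)·25.0000)/1.07=23.3645; Δ=(25.0000−25.0000)/(40.3374−28.7086)=0.0000; B=V−Δ·S=23.3645
Node (1,1) S=51.0600: V=(p*·0.0000+(1−p*)·25.0000)/1.07=2.9206; Δ=(0.0000−25.0000)/(56.6766−40.3374)=-1.5301; B=V−Δ·S=81.0456
Node (0,0) S=46.0000: V=(p*·2.9206+(1−p*)·23.3645)/1.07=5.1178; Δ=(2.9206−23.3645)/(51.0600−36.3400)=-1.3889; B=V−Δ·S=69.0051
Check: Δ(0,0)·S0 + B(0,0) = 5.1178 = V0.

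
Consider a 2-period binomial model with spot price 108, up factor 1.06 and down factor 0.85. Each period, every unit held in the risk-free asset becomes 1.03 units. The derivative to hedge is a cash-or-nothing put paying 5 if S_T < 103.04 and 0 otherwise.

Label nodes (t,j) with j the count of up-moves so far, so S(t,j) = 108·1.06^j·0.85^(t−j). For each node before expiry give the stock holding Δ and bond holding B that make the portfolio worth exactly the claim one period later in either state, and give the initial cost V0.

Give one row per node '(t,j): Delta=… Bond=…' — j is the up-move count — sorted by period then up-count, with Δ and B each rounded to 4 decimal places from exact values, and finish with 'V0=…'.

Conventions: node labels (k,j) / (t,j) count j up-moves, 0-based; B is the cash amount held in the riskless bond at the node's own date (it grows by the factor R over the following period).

(0,0): Delta=-0.1835 Bond=21.0641
(1,0): Delta=0.0000 Bond=4.8544
(1,1): Delta=-0.2080 Bond=24.5030
V0=1.2504

The replicating-portfolio and risk-neutral prices coincide; use p* = (1.03−0.85)/(1.06−0.85) = 0.8571 for the latter.
Expiry values: V(2,0)=5.0000, V(2,1)=5.0000, V(2,2)=0.0000
  t=1,j=0: stock 91.8000 → up 97.3080 (V=5.0000), down 78.0300 (V=5.0000). Price 4.8544; hedge Δ=0.0000, bond B=4.8544.
  t=1,j=1: stock 114.4800 → up 121.3488 (V=0.0000), down 97.3080 (V=5.0000). Price 0.6935; hedge Δ=-0.2080, bond B=24.5030.
  t=0,j=0: stock 108.0000 → up 114.4800 (V=0.6935), down 91.8000 (V=4.8544). Price 1.2504; hedge Δ=-0.1835, bond B=21.0641.
Verification: the root portfolio costs Δ(0,0)·S0 + B(0,0) = 1.2504, matching V0.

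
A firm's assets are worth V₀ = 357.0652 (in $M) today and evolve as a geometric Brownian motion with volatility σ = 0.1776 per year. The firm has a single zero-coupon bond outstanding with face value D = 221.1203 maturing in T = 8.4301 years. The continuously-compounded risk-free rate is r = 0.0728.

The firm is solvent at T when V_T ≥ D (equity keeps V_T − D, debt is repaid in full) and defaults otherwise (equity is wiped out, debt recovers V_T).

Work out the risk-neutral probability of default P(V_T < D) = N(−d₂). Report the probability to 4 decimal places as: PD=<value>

PD=0.0313

Work the structural quantities from V₀ = 357.0652 against face 221.1203:
d₁ = [ln(V₀/D) + (r + σ²/2)T] / (σ√T)
   = [ln(357.0652/221.1203) + (0.0728 + 0.5·0.1776²)·8.4301] / (0.1776·√8.4301)
   = [0.479212 + 0.746661] / 0.515655 = 2.377312
d₂ = d₁ − σ√T = 2.377312 − 0.515655 = 1.861657
risk-neutral PD = N(−d₂) = N(-1.861657) = 0.031326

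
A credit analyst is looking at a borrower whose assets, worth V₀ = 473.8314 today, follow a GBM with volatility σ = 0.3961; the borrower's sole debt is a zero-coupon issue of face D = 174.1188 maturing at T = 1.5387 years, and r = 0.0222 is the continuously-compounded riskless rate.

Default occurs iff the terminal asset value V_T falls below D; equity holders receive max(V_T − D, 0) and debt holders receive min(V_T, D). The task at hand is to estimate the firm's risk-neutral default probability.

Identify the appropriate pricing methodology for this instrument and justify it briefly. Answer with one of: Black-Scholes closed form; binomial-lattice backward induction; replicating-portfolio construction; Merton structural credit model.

framework: Merton structural credit model

Key observation: a levered firm with one bullet debt due at 1.5387 years is the canonical structural-credit setup: equity is a call on the firm's assets struck at the face value.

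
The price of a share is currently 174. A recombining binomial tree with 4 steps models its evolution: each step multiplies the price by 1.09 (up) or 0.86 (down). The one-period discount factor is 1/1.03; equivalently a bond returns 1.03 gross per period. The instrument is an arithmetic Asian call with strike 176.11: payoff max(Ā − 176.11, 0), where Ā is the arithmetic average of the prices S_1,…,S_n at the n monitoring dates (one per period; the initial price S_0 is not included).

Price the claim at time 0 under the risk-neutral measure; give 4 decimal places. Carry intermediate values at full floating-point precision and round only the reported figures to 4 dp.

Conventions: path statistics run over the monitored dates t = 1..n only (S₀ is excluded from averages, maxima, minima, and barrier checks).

Risk-neutral up-probability p* = (R−d)/(u−d) = (1.03−0.86)/(1.09−0.86) = 0.7391; the claim prices as the p*-weighted sum of path payoffs discounted by R^4.
Enumerate all 2^4 = 16 price paths (U = up ×1.09, D = down ×0.86); each path with k up-moves has probability p*^k·(1−p*)^(4−k).
DDDD: Ā=121.0459, payoff=0.0000, prob=0.004631
UDDD: Ā=153.4186, payoff=0.0000, prob=0.013122
DUDD: Ā=143.4136, payoff=0.0000, prob=0.013122
UUDD: Ā=181.7684, payoff=5.6584, prob=0.037178
DDUD: Ā=134.8093, payoff=0.0000, prob=0.013122
UDUD: Ā=170.8630, payoff=0.0000, prob=0.037178
DUUD: Ā=160.8580, payoff=0.0000, prob=0.037178
UUUD: Ā=203.8781, payoff=27.7681, prob=0.105338
DDDU: Ā=127.4096, payoff=0.0000, prob=0.013122
UDDU: Ā=161.4843, payoff=0.0000, prob=0.037178
DUDU: Ā=151.4793, payoff=0.0000, prob=0.037178
UUDU: Ā=191.9912, payoff=15.8812, prob=0.105338
DDUU: Ā=142.8750, payoff=0.0000, prob=0.037178
UDUU: Ā=181.0858, payoff=4.9758, prob=0.105338
DUUU: Ā=171.0808, payoff=0.0000, prob=0.105338
UUUU: Ā=216.8349, payoff=40.7249, prob=0.298459
Price = Σ prob·payoff / R^4 = 17.487168 / 1.125509 = 15.5371

price = 15.5371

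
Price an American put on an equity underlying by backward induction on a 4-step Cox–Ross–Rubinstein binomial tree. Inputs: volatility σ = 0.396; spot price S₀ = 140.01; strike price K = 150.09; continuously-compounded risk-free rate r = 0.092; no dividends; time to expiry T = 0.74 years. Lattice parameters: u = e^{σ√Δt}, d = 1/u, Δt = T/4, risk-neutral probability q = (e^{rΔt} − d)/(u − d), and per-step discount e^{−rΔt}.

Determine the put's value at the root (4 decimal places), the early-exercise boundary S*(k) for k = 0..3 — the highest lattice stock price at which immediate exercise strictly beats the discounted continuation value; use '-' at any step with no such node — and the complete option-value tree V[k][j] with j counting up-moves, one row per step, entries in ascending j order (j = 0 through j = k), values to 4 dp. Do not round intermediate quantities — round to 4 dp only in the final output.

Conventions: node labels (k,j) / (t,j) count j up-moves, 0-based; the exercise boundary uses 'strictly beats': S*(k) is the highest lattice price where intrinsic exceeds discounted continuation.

price = 21.0809
boundary = - - 99.5900 118.0830
tree:
21.0809
33.3906 9.8558
50.5000 17.9272 2.3615
66.0968 32.0070 4.8789 0.0000
79.2510 50.5000 10.0800 0.0000 0.0000

Δt=0.18500, u=1.18569, d=0.84339, q=0.50767, disc=e^(-rΔt)=0.98312
k=4 terminal: V=max(K-S,0) → 79.2510 50.5000 10.0800 0.0000 0.0000
k=3: j=0 S=83.9932 intr=66.0968 cont=63.5639 V=66.0968[EX]; j=1 S=118.0830 intr=32.0070 cont=29.4741 V=32.0070[EX]; j=2 S=166.0086 intr=0.0000 cont=4.8789 V=4.8789[hold]; j=3 S=233.3856 intr=0.0000 cont=0.0000 V=0.0000[hold]  S*(3)=118.0830
k=2: j=0 S=99.5900 intr=50.5000 cont=47.9671 V=50.5000[EX]; j=1 S=140.0100 intr=10.0800 cont=17.9272 V=17.9272[hold]; j=2 S=196.8350 intr=0.0000 cont=2.3615 V=2.3615[hold]  S*(2)=99.5900
k=1: j=0 S=118.0830 intr=32.0070 cont=33.3906 V=33.3906[hold]; j=1 S=166.0086 intr=0.0000 cont=9.8558 V=9.8558[hold]  S*(1)=-
k=0: j=0 S=140.0100 intr=10.0800 cont=21.0809 V=21.0809[hold]  S*(0)=-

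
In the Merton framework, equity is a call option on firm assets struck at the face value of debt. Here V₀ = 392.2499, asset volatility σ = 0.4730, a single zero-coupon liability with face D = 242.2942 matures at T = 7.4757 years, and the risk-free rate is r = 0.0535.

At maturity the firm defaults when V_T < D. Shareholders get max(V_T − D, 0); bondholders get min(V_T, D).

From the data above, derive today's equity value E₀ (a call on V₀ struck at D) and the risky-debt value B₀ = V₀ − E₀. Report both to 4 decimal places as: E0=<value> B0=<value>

E0=272.6662 B0=119.5837

With assets at 392.2499 and a single debt payment of 242.2942 at 7.4757 years:
d₁ = [ln(V₀/D) + (r + σ²/2)T] / (σ√T)
   = [ln(392.2499/242.2942) + (0.0535 + 0.5·0.4730²)·7.4757] / (0.4730·√7.4757)
   = [0.481746 + 1.236215] / 1.293264 = 1.328393
d₂ = d₁ − σ√T = 1.328393 − 1.293264 = 0.035129
N(d₁) = 0.907976,  N(d₂) = 0.514012,  e^(−rT) = 0.670354
E₀ = V₀·N(d₁) − D·e^(−rT)·N(d₂)
   = 392.2499·0.907976 − 242.2942·0.670354·0.514012 = 272.666221
B₀ = V₀ − E₀ = 392.2499 − 272.666221 = 119.583679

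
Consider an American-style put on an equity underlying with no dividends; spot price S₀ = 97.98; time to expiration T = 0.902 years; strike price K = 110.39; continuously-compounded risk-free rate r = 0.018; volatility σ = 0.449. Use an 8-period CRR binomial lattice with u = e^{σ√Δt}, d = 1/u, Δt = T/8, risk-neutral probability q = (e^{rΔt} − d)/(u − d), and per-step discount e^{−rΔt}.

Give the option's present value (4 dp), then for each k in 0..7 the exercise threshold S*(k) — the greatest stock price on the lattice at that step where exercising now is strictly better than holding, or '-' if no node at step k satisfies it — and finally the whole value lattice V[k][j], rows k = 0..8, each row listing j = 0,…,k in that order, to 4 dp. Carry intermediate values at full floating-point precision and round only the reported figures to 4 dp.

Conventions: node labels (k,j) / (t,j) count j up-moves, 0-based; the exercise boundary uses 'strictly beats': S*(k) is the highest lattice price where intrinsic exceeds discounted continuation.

Δt=0.11275  u=1.16273  d=0.86005  q=0.46909  discount=0.99797
step 8 (expiry): payoffs max(K−S,0) = 81.0594 70.7371 56.7820 37.9158 12.4100 0.0000 0.0000 0.0000 0.0000
step 7: (k=7,j=0): S=34.1034, K−S=76.2866, hold=76.0627 ⇒ V=76.2866 exercise | (k=7,j=1): S=46.1055, K−S=64.2845, hold=64.0607 ⇒ V=64.2845 exercise | (k=7,j=2): S=62.3313, K−S=48.0587, hold=47.8349 ⇒ V=48.0587 exercise | (k=7,j=3): S=84.2676, K−S=26.1224, hold=25.8986 ⇒ V=26.1224 exercise | (k=7,j=4): S=113.9238, K−S=0.0000, hold=6.5752 ⇒ V=6.5752 continue | (k=7,j=5): S=154.0169, K−S=0.0000, hold=0.0000 ⇒ V=0.0000 continue | (k=7,j=6): S=208.2201, K−S=0.0000, hold=0.0000 ⇒ V=0.0000 continue | (k=7,j=7): S=281.4988, K−S=0.0000, hold=0.0000 ⇒ V=0.0000 continue  boundary S*=84.2676
step 6: (k=6,j=0): S=39.6529, K−S=70.7371, hold=70.5133 ⇒ V=70.7371 exercise | (k=6,j=1): S=53.6080, K−S=56.7820, hold=56.5582 ⇒ V=56.7820 exercise | (k=6,j=2): S=72.4742, K−S=37.9158, hold=37.6920 ⇒ V=37.9158 exercise | (k=6,j=3): S=97.9800, K−S=12.4100, hold=16.9186 ⇒ V=16.9186 continue | (k=6,j=4): S=132.4621, K−S=0.0000, hold=3.4838 ⇒ V=3.4838 continue | (k=6,j=5): S=179.0794, K−S=0.0000, hold=0.0000 ⇒ V=0.0000 continue | (k=6,j=6): S=242.1027, K−S=0.0000, hold=0.0000 ⇒ V=0.0000 continue  boundary S*=72.4742
step 5: (k=5,j=0): S=46.1055, K−S=64.2845, hold=64.0607 ⇒ V=64.2845 exercise | (k=5,j=1): S=62.3313, K−S=48.0587, hold=47.8349 ⇒ V=48.0587 exercise | (k=5,j=2): S=84.2676, K−S=26.1224, hold=28.0093 ⇒ V=28.0093 continue | (k=5,j=3): S=113.9238, K−S=0.0000, hold=10.5949 ⇒ V=10.5949 continue | (k=5,j=4): S=154.0169, K−S=0.0000, hold=1.8458 ⇒ V=1.8458 continue | (k=5,j=5): S=208.2201, K−S=0.0000, hold=0.0000 ⇒ V=0.0000 continue  boundary S*=62.3313
step 4: (k=4,j=0): S=53.6080, K−S=56.7820, hold=56.5582 ⇒ V=56.7820 exercise | (k=4,j=1): S=72.4742, K−S=37.9158, hold=38.5753 ⇒ V=38.5753 continue | (k=4,j=2): S=97.9800, K−S=12.4100, hold=19.8001 ⇒ V=19.8001 continue | (k=4,j=3): S=132.4621, K−S=0.0000, hold=6.4776 ⇒ V=6.4776 continue | (k=4,j=4): S=179.0794, K−S=0.0000, hold=0.9780 ⇒ V=0.9780 continue  boundary S*=53.6080
step 3: (k=3,j=0): S=62.3313, K−S=48.0587, hold=48.1436 ⇒ V=48.1436 continue | (k=3,j=1): S=84.2676, K−S=26.1224, hold=29.7077 ⇒ V=29.7077 continue | (k=3,j=2): S=113.9238, K−S=0.0000, hold=13.5232 ⇒ V=13.5232 continue | (k=3,j=3): S=154.0169, K−S=0.0000, hold=3.8899 ⇒ V=3.8899 continue  boundary S*=-
step 2: (k=2,j=0): S=72.4742, K−S=37.9158, hold=39.4154 ⇒ V=39.4154 continue | (k=2,j=1): S=97.9800, K−S=12.4100, hold=22.0708 ⇒ V=22.0708 continue | (k=2,j=2): S=132.4621, K−S=0.0000, hold=8.9860 ⇒ V=8.9860 continue  boundary S*=-
step 1: (k=1,j=0): S=84.2676, K−S=26.1224, hold=31.2158 ⇒ V=31.2158 continue | (k=1,j=1): S=113.9238, K−S=0.0000, hold=15.9006 ⇒ V=15.9006 continue  boundary S*=-
step 0: (k=0,j=0): S=97.9800, K−S=12.4100, hold=23.9828 ⇒ V=23.9828 continue  boundary S*=-

price = 23.9828
boundary = - - - - 53.6080 62.3313 72.4742 84.2676
tree:
23.9828
31.2158 15.9006
39.4154 22.0708 8.9860
48.1436 29.7077 13.5232 3.8899
56.7820 38.5753 19.8001 6.4776 0.9780
64.2845 48.0587 28.0093 10.5949 1.8458 0.0000
70.7371 56.7820 37.9158 16.9186 3.4838 0.0000 0.0000
76.2866 64.2845 48.0587 26.1224 6.5752 0.0000 0.0000 0.0000
81.0594 70.7371 56.7820 37.9158 12.4100 0.0000 0.0000 0.0000 0.0000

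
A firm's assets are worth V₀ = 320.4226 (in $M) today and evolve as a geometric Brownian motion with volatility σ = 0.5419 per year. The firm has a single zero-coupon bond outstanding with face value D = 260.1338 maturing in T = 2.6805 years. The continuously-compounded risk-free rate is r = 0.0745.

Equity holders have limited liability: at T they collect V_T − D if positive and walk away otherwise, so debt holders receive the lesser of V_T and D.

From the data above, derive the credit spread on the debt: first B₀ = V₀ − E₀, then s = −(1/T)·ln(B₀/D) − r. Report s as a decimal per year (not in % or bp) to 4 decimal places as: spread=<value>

spread=0.0918

Work the structural quantities from V₀ = 320.4226 against face 260.1338:
d₁ = [ln(V₀/D) + (r + σ²/2)T] / (σ√T)
   = [ln(320.4226/260.1338) + (0.0745 + 0.5·0.5419²)·2.6805] / (0.5419·√2.6805)
   = [0.208445 + 0.593269] / 0.887211 = 0.903633
d₂ = d₁ − σ√T = 0.903633 − 0.887211 = 0.016422
N(d₁) = 0.816905,  N(d₂) = 0.506551,  e^(−rT) = 0.818979
E₀ = V₀·N(d₁) − D·e^(−rT)·N(d₂)
   = 320.4226·0.816905 − 260.1338·0.818979·0.506551 = 153.837146
B₀ = V₀ − E₀ = 320.4226 − 153.837146 = 166.585454
spread = −(1/T)·ln(B₀/D) − r = −(1/2.6805)·ln(166.585454/260.1338) − 0.0745 = 0.09177036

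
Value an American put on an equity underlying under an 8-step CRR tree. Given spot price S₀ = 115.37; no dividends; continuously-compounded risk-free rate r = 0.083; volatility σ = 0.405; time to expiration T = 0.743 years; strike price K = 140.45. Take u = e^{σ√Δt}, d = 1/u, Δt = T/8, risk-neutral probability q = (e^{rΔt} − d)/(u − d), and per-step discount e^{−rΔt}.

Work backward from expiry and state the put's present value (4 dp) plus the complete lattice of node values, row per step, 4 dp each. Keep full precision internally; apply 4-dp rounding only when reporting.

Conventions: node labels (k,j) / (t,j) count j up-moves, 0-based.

params: Δt=0.09287 u=1.13137 d=0.88389 q=0.50045 e^(-rΔt)=0.99232
t_8 payoffs: 97.4697 85.4358 70.0324 50.3163 25.0800 0.0000 0.0000 0.0000 0.0000
k=7: node(7,0) S=48.6264 payoff=91.8236 vs cont=90.7451 → 91.8236 [stop]  node(7,1) S=62.2412 payoff=78.2088 vs cont=77.1303 → 78.2088 [stop]  node(7,2) S=79.6680 payoff=60.7820 vs cont=59.7035 → 60.7820 [stop]  node(7,3) S=101.9741 payoff=38.4759 vs cont=37.3974 → 38.4759 [stop]  node(7,4) S=130.5256 payoff=9.9244 vs cont=12.4325 → 12.4325 [wait]  node(7,5) S=167.0713 payoff=0.0000 vs cont=0.0000 → 0.0000 [wait]  node(7,6) S=213.8492 payoff=0.0000 vs cont=0.0000 → 0.0000 [wait]  node(7,7) S=273.7244 payoff=0.0000 vs cont=0.0000 → 0.0000 [wait]
k=6: node(6,0) S=55.0142 payoff=85.4358 vs cont=84.3572 → 85.4358 [stop]  node(6,1) S=70.4176 payoff=70.0324 vs cont=68.9539 → 70.0324 [stop]  node(6,2) S=90.1337 payoff=50.3163 vs cont=49.2378 → 50.3163 [stop]  node(6,3) S=115.3700 payoff=25.0800 vs cont=25.2470 → 25.2470 [wait]  node(6,4) S=147.6722 payoff=0.0000 vs cont=6.1629 → 6.1629 [wait]  node(6,5) S=189.0187 payoff=0.0000 vs cont=0.0000 → 0.0000 [wait]  node(6,6) S=241.9416 payoff=0.0000 vs cont=0.0000 → 0.0000 [wait]
k=5: node(5,0) S=62.2412 payoff=78.2088 vs cont=77.1303 → 78.2088 [stop]  node(5,1) S=79.6680 payoff=60.7820 vs cont=59.7035 → 60.7820 [stop]  node(5,2) S=101.9741 payoff=38.4759 vs cont=37.4803 → 38.4759 [stop]  node(5,3) S=130.5256 payoff=9.9244 vs cont=15.5758 → 15.5758 [wait]  node(5,4) S=167.0713 payoff=0.0000 vs cont=3.0550 → 3.0550 [wait]  node(5,5) S=213.8492 payoff=0.0000 vs cont=0.0000 → 0.0000 [wait]
k=4: node(4,0) S=70.4176 payoff=70.0324 vs cont=68.9539 → 70.0324 [stop]  node(4,1) S=90.1337 payoff=50.3163 vs cont=49.2378 → 50.3163 [stop]  node(4,2) S=115.3700 payoff=25.0800 vs cont=26.8081 → 26.8081 [wait]  node(4,3) S=147.6722 payoff=0.0000 vs cont=9.2383 → 9.2383 [wait]  node(4,4) S=189.0187 payoff=0.0000 vs cont=1.5144 → 1.5144 [wait]
k=3: node(3,0) S=79.6680 payoff=60.7820 vs cont=59.7035 → 60.7820 [stop]  node(3,1) S=101.9741 payoff=38.4759 vs cont=38.2555 → 38.4759 [stop]  node(3,2) S=130.5256 payoff=9.9244 vs cont=17.8769 → 17.8769 [wait]  node(3,3) S=167.0713 payoff=0.0000 vs cont=5.3316 → 5.3316 [wait]
k=2: node(2,0) S=90.1337 payoff=50.3163 vs cont=49.2378 → 50.3163 [stop]  node(2,1) S=115.3700 payoff=25.0800 vs cont=27.9508 → 27.9508 [wait]  node(2,2) S=147.6722 payoff=0.0000 vs cont=11.5095 → 11.5095 [wait]
k=1: node(1,0) S=101.9741 payoff=38.4759 vs cont=38.8230 → 38.8230 [wait]  node(1,1) S=130.5256 payoff=9.9244 vs cont=19.5713 → 19.5713 [wait]
k=0: node(0,0) S=115.3700 payoff=25.0800 vs cont=28.9643 → 28.9643 [wait]

price = 28.9643
tree:
28.9643
38.8230 19.5713
50.3163 27.9508 11.5095
60.7820 38.4759 17.8769 5.3316
70.0324 50.3163 26.8081 9.2383 1.5144
78.2088 60.7820 38.4759 15.5758 3.0550 0.0000
85.4358 70.0324 50.3163 25.2470 6.1629 0.0000 0.0000
91.8236 78.2088 60.7820 38.4759 12.4325 0.0000 0.0000 0.0000
97.4697 85.4358 70.0324 50.3163 25.0800 0.0000 0.0000 0.0000 0.0000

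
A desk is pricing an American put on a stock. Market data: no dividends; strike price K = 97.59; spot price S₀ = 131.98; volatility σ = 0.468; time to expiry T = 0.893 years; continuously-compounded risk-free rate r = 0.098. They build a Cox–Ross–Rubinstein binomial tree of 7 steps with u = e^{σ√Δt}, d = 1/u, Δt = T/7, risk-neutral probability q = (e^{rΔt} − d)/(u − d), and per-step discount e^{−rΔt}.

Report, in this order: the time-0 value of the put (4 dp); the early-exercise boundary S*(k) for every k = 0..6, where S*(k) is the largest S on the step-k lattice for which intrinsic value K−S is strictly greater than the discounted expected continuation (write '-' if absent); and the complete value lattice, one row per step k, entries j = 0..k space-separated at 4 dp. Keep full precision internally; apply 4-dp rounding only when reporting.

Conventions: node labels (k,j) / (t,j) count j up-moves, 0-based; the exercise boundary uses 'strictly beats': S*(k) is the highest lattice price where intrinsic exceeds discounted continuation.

price = 5.4537
boundary = - - - - 67.6282 57.2180 67.6282
tree:
5.4537
8.7485 2.2411
13.6661 3.9688 0.5407
20.6570 6.9025 1.0858 0.0000
29.9618 11.7174 2.1804 0.0000 0.0000
40.3720 19.2252 4.3786 0.0000 0.0000 0.0000
49.1797 29.9618 8.7930 0.0000 0.0000 0.0000 0.0000
56.6316 40.3720 17.6576 0.0000 0.0000 0.0000 0.0000 0.0000

Δt=0.12757, u=1.18194, d=0.84607, q=0.49576, disc=e^(-rΔt)=0.98758
k=7 terminal: V=max(K-S,0) → 56.6316 40.3720 17.6576 0.0000 0.0000 0.0000 0.0000 0.0000
k=6: j=0 S=48.4103 intr=49.1797 cont=47.9672 V=49.1797[EX]; j=1 S=67.6282 intr=29.9618 cont=28.7493 V=29.9618[EX]; j=2 S=94.4753 intr=3.1147 cont=8.7930 V=8.7930[hold]; j=3 S=131.9800 intr=0.0000 cont=0.0000 V=0.0000[hold]; j=4 S=184.3734 intr=0.0000 cont=0.0000 V=0.0000[hold]; j=5 S=257.5658 intr=0.0000 cont=0.0000 V=0.0000[hold]; j=6 S=359.8142 intr=0.0000 cont=0.0000 V=0.0000[hold]  S*(6)=67.6282
k=5: j=0 S=57.2180 intr=40.3720 cont=39.1595 V=40.3720[EX]; j=1 S=79.9324 intr=17.6576 cont=19.2252 V=19.2252[hold]; j=2 S=111.6640 intr=0.0000 cont=4.3786 V=4.3786[hold]; j=3 S=155.9923 intr=0.0000 cont=0.0000 V=0.0000[hold]; j=4 S=217.9181 intr=0.0000 cont=0.0000 V=0.0000[hold]; j=5 S=304.4271 intr=0.0000 cont=0.0000 V=0.0000[hold]  S*(5)=57.2180
k=4: j=0 S=67.6282 intr=29.9618 cont=29.5168 V=29.9618[EX]; j=1 S=94.4753 intr=3.1147 cont=11.7174 V=11.7174[hold]; j=2 S=131.9800 intr=0.0000 cont=2.1804 V=2.1804[hold]; j=3 S=184.3734 intr=0.0000 cont=0.0000 V=0.0000[hold]; j=4 S=257.5658 intr=0.0000 cont=0.0000 V=0.0000[hold]  S*(4)=67.6282
k=3: j=0 S=79.9324 intr=17.6576 cont=20.6570 V=20.6570[hold]; j=1 S=111.6640 intr=0.0000 cont=6.9025 V=6.9025[hold]; j=2 S=155.9923 intr=0.0000 cont=1.0858 V=1.0858[hold]; j=3 S=217.9181 intr=0.0000 cont=0.0000 V=0.0000[hold]  S*(3)=-
k=2: j=0 S=94.4753 intr=3.1147 cont=13.6661 V=13.6661[hold]; j=1 S=131.9800 intr=0.0000 cont=3.9688 V=3.9688[hold]; j=2 S=184.3734 intr=0.0000 cont=0.5407 V=0.5407[hold]  S*(2)=-
k=1: j=0 S=111.6640 intr=0.0000 cont=8.7485 V=8.7485[hold]; j=1 S=155.9923 intr=0.0000 cont=2.2411 V=2.2411[hold]  S*(1)=-
k=0: j=0 S=131.9800 intr=0.0000 cont=5.4537 V=5.4537[hold]  S*(0)=-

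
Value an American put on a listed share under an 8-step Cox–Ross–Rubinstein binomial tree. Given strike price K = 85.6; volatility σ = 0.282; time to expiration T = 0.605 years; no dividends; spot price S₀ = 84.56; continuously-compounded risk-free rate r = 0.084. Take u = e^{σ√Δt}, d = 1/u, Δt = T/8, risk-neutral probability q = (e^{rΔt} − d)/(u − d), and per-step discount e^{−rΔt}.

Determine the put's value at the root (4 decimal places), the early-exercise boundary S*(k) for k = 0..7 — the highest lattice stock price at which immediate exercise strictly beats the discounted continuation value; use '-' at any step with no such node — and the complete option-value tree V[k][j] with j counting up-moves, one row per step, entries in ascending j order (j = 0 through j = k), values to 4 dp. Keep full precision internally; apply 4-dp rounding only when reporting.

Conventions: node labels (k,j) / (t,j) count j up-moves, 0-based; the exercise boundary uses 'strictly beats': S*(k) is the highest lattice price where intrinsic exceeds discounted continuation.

Δt=0.07562  u=1.08064  d=0.92538  q=0.52167  discount=0.99367
step 8 (expiry): payoffs max(K−S,0) = 40.1296 32.5008 23.5921 13.1888 1.0400 0.0000 0.0000 0.0000 0.0000
step 7: (k=7,j=0): S=49.1370, K−S=36.4630, hold=35.9210 ⇒ V=36.4630 exercise | (k=7,j=1): S=57.3809, K−S=28.2191, hold=27.6771 ⇒ V=28.2191 exercise | (k=7,j=2): S=67.0080, K−S=18.5920, hold=18.0500 ⇒ V=18.5920 exercise | (k=7,j=3): S=78.2502, K−S=7.3498, hold=6.8078 ⇒ V=7.3498 exercise | (k=7,j=4): S=91.3786, K−S=0.0000, hold=0.4943 ⇒ V=0.4943 continue | (k=7,j=5): S=106.7096, K−S=0.0000, hold=0.0000 ⇒ V=0.0000 continue | (k=7,j=6): S=124.6128, K−S=0.0000, hold=0.0000 ⇒ V=0.0000 continue | (k=7,j=7): S=145.5197, K−S=0.0000, hold=0.0000 ⇒ V=0.0000 continue  boundary S*=78.2502
step 6: (k=6,j=0): S=53.0992, K−S=32.5008, hold=31.9588 ⇒ V=32.5008 exercise | (k=6,j=1): S=62.0079, K−S=23.5921, hold=23.0501 ⇒ V=23.5921 exercise | (k=6,j=2): S=72.4112, K−S=13.1888, hold=12.6467 ⇒ V=13.1888 exercise | (k=6,j=3): S=84.5600, K−S=1.0400, hold=3.7496 ⇒ V=3.7496 continue | (k=6,j=4): S=98.7470, K−S=0.0000, hold=0.2349 ⇒ V=0.2349 continue | (k=6,j=5): S=115.3143, K−S=0.0000, hold=0.0000 ⇒ V=0.0000 continue | (k=6,j=6): S=134.6611, K−S=0.0000, hold=0.0000 ⇒ V=0.0000 continue  boundary S*=72.4112
step 5: (k=5,j=0): S=57.3809, K−S=28.2191, hold=27.6771 ⇒ V=28.2191 exercise | (k=5,j=1): S=67.0080, K−S=18.5920, hold=18.0500 ⇒ V=18.5920 exercise | (k=5,j=2): S=78.2502, K−S=7.3498, hold=8.2123 ⇒ V=8.2123 continue | (k=5,j=3): S=91.3786, K−S=0.0000, hold=1.9040 ⇒ V=1.9040 continue | (k=5,j=4): S=106.7096, K−S=0.0000, hold=0.1117 ⇒ V=0.1117 continue | (k=5,j=5): S=124.6128, K−S=0.0000, hold=0.0000 ⇒ V=0.0000 continue  boundary S*=67.0080
step 4: (k=4,j=0): S=62.0079, K−S=23.5921, hold=23.0501 ⇒ V=23.5921 exercise | (k=4,j=1): S=72.4112, K−S=13.1888, hold=13.0938 ⇒ V=13.1888 exercise | (k=4,j=2): S=84.5600, K−S=1.0400, hold=4.8903 ⇒ V=4.8903 continue | (k=4,j=3): S=98.7470, K−S=0.0000, hold=0.9629 ⇒ V=0.9629 continue | (k=4,j=4): S=115.3143, K−S=0.0000, hold=0.0531 ⇒ V=0.0531 continue  boundary S*=72.4112
step 3: (k=3,j=0): S=67.0080, K−S=18.5920, hold=18.0500 ⇒ V=18.5920 exercise | (k=3,j=1): S=78.2502, K−S=7.3498, hold=8.8036 ⇒ V=8.8036 continue | (k=3,j=2): S=91.3786, K−S=0.0000, hold=2.8235 ⇒ V=2.8235 continue | (k=3,j=3): S=106.7096, K−S=0.0000, hold=0.4852 ⇒ V=0.4852 continue  boundary S*=67.0080
step 2: (k=2,j=0): S=72.4112, K−S=13.1888, hold=13.4003 ⇒ V=13.4003 continue | (k=2,j=1): S=84.5600, K−S=1.0400, hold=5.6480 ⇒ V=5.6480 continue | (k=2,j=2): S=98.7470, K−S=0.0000, hold=1.5935 ⇒ V=1.5935 continue  boundary S*=-
step 1: (k=1,j=0): S=78.2502, K−S=7.3498, hold=9.2969 ⇒ V=9.2969 continue | (k=1,j=1): S=91.3786, K−S=0.0000, hold=3.5105 ⇒ V=3.5105 continue  boundary S*=-
step 0: (k=0,j=0): S=84.5600, K−S=1.0400, hold=6.2386 ⇒ V=6.2386 continue  boundary S*=-

price = 6.2386
boundary = - - - 67.0080 72.4112 67.0080 72.4112 78.2502
tree:
6.2386
9.2969 3.5105
13.4003 5.6480 1.5935
18.5920 8.8036 2.8235 0.4852
23.5921 13.1888 4.8903 0.9629 0.0531
28.2191 18.5920 8.2123 1.9040 0.1117 0.0000
32.5008 23.5921 13.1888 3.7496 0.2349 0.0000 0.0000
36.4630 28.2191 18.5920 7.3498 0.4943 0.0000 0.0000 0.0000
40.1296 32.5008 23.5921 13.1888 1.0400 0.0000 0.0000 0.0000 0.0000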